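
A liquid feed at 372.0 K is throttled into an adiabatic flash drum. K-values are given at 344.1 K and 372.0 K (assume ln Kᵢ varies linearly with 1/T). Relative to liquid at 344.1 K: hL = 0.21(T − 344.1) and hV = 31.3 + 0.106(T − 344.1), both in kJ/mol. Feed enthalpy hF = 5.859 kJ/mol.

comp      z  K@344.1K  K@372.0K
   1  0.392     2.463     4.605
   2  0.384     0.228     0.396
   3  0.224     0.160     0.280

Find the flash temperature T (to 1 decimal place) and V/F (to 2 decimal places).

Adiabatic flash: solve Rachford–Rice at each trial T, then check hF = ψ·hV(T) + (1−ψ)·hL(T).
  T = 344.1 K: K = (2.463, 0.228, 0.160), RR gives ψ = 0.076, H_out = 2.384 kJ/mol
  T = 372.0 K: K = (4.605, 0.396, 0.280), RR gives ψ = 0.436, H_out = 18.231 kJ/mol
  T = 358.1 K: K = (3.413, 0.304, 0.214), RR gives ψ = 0.285, H_out = 11.451 kJ/mol
  T = 351.1 K: K = (2.909, 0.264, 0.186), RR gives ψ = 0.194, H_out = 7.394 kJ/mol
  T = 347.6 K: K = (2.679, 0.246, 0.172), RR gives ψ = 0.139, H_out = 5.048 kJ/mol
  T = 349.4 K: K = (2.795, 0.255, 0.179), RR gives ψ = 0.168, H_out = 6.288 kJ/mol
Linear interpolation between T = 347.6 (H_out = 5.048) and T = 349.4 (H_out = 6.288) on hF = 5.859 gives T ≈ 348.8 K, at which ψ = 0.16.

T = 348.8 K, V/F = 0.16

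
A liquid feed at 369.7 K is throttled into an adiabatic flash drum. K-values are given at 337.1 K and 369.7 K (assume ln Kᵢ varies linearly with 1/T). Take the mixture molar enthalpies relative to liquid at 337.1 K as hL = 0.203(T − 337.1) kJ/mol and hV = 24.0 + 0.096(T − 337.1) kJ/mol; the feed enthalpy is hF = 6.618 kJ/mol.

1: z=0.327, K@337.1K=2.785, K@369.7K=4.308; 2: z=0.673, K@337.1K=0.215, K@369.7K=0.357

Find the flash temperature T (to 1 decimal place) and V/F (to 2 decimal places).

T = 351.2 K, V/F = 0.17

Adiabatic flash: solve Rachford–Rice at each trial T, then check hF = ψ·hV(T) + (1−ψ)·hL(T).
  T = 337.1 K: K = (2.785, 0.215), RR gives ψ = 0.040, H_out = 0.949 kJ/mol
  T = 369.7 K: K = (4.308, 0.357), RR gives ψ = 0.305, H_out = 12.876 kJ/mol
  T = 353.4 K: K = (3.499, 0.280), RR gives ψ = 0.185, H_out = 7.427 kJ/mol
  T = 345.2 K: K = (3.128, 0.246), RR gives ψ = 0.117, H_out = 4.361 kJ/mol
  T = 349.3 K: K = (3.310, 0.263), RR gives ψ = 0.152, H_out = 5.933 kJ/mol
  T = 351.4 K: K = (3.406, 0.272), RR gives ψ = 0.169, H_out = 6.707 kJ/mol
Linear interpolation between T = 349.3 (H_out = 5.933) and T = 351.4 (H_out = 6.707) on hF = 6.618 gives T ≈ 351.2 K, at which ψ = 0.17.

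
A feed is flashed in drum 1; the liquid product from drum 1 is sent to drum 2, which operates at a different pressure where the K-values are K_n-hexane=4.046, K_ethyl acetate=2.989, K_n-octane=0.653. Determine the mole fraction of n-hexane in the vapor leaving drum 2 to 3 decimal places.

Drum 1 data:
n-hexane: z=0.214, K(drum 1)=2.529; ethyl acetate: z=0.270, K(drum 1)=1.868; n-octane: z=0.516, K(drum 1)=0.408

Drum 1:
Rachford–Rice: g(ψ₁) = Σ zᵢ(Kᵢ−1)/(1+ψ₁(Kᵢ−1)) = 0.
Feasibility: ΣzᵢKᵢ = 1.256, Σzᵢ/Kᵢ = 1.494 — both > 1, two phases present.
Iterate (Newton) starting at ψ₁ = 0.49:
  ψ₁ = 0.490: g = -0.0788, g' = -0.622 → ψ₁ = 0.363
  ψ₁ = 0.363: g = -0.0007, g' = -0.618 → ψ₁ = 0.362
Converged at ψ₁ = 0.362.
Drum-1 compositions:
  n-hexane: x = 0.138, y = 0.348
  ethyl acetate: x = 0.205, y = 0.384
  n-octane: x = 0.657, y = 0.268
Drum-2 feed = drum-1 liquid: z₂ = (0.1377, 0.2054, 0.6569).
Drum 2:
Newton–Raphson from ψ₂ = 0.5:
  ψ₂ = 0.500: g = 0.0953, g' = -0.521 → ψ₂ = 0.683
  ψ₂ = 0.683: g = 0.0107, g' = -0.417 → ψ₂ = 0.709
Converged at ψ₂ = 0.709.
  n-hexane: x = 0.044, y = 0.176
  ethyl acetate: x = 0.085, y = 0.255
  n-octane: x = 0.871, y = 0.569

y_n-hexane (drum 2) = 0.176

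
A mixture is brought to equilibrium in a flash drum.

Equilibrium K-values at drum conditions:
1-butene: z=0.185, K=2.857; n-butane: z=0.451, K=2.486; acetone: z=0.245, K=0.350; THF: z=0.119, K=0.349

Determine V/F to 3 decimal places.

Rachford–Rice: g(V/F) = Σ zᵢ(Kᵢ−1)/(1+V/F(Kᵢ−1)) = 0.
Check two-phase: ΣzᵢKᵢ = 1.777 > 1 and Σzᵢ/Kᵢ = 1.287 > 1, so g(0) = 0.777 > 0 and g(1) = -0.287 < 0.
Newton iteration, V/F⁰ = 0.5:
  V/F = 0.500: g = 0.2119, g' = -0.837 → V/F = 0.753
  V/F = 0.753: g = -0.0044, g' = -0.924 → V/F = 0.748
Converged at V/F = 0.748.

V/F = 0.748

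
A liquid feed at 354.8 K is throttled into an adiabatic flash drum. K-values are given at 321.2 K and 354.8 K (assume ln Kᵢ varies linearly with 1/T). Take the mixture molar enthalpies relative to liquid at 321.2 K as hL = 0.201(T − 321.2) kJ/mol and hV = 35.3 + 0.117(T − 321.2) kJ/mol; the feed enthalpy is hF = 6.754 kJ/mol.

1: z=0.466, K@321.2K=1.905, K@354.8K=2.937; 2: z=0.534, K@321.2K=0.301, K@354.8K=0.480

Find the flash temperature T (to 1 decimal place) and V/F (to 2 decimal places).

Adiabatic flash: solve Rachford–Rice at each trial T, then check hF = ψ·hV(T) + (1−ψ)·hL(T).
  T = 321.2 K: K = (1.905, 0.301), RR gives ψ = 0.077, H_out = 2.704 kJ/mol
  T = 354.8 K: K = (2.937, 0.480), RR gives ψ = 0.620, H_out = 26.905 kJ/mol
  T = 338.0 K: K = (2.391, 0.385), RR gives ψ = 0.373, H_out = 16.026 kJ/mol
  T = 329.6 K: K = (2.140, 0.341), RR gives ψ = 0.239, H_out = 9.962 kJ/mol
  T = 325.4 K: K = (2.021, 0.321), RR gives ψ = 0.163, H_out = 6.538 kJ/mol
  T = 327.5 K: K = (2.080, 0.331), RR gives ψ = 0.202, H_out = 8.293 kJ/mol
Linear interpolation between T = 325.4 (H_out = 6.538) and T = 327.5 (H_out = 8.293) on hF = 6.754 gives T ≈ 325.7 K, at which ψ = 0.17.

T = 325.7 K, V/F = 0.17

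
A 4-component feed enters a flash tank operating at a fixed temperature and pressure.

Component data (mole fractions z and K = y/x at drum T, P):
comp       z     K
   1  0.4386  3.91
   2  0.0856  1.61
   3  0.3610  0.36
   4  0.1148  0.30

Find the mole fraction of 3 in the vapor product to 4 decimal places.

y_3 = 0.2088

Newton iteration, V/F⁰ = 0.61:
  V/F = 0.6100: g = -0.02127, g' = -1.0684 → V/F = 0.5901
Converged at V/F = 0.5901.
Compositions from xᵢ = zᵢ/(1+V/F(Kᵢ−1)), yᵢ = Kᵢxᵢ:
  1: x = 0.1614, y = 0.6312
  2: x = 0.0629, y = 0.1013
  3: x = 0.5800, y = 0.2088
  4: x = 0.1956, y = 0.0587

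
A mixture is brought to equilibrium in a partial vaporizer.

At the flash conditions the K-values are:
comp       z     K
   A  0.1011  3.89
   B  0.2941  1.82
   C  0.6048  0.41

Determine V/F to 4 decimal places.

Newton–Raphson from V/F = 0.5:
  V/F = 0.5000: g = -0.21561, g' = -0.6643 → V/F = 0.1754
  V/F = 0.1754: g = 0.00668, g' = -0.7849 → V/F = 0.1839
  V/F = 0.1839: g = 0.00005, g' = -0.7742 → V/F = 0.1840
Converged at V/F = 0.1840.

V/F = 0.1840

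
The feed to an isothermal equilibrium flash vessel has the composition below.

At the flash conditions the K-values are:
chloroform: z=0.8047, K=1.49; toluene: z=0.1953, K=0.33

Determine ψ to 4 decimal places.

ψ = 0.8025

Material balance + equilibrium reduce to Σ zᵢ(Kᵢ−1)/(1+ψ(Kᵢ−1)) = 0.
g(0) = ΣzᵢKᵢ − 1 = 0.2635 and g(1) = 1 − Σzᵢ/Kᵢ = -0.1319, so a root lies in (0, 1).
Binary case is linear: z₁(K₁−1)(1+ψ(K₂−1)) + z₂(K₂−1)(1+ψ(K₁−1)) = 0
⇒ ψ = [z₁(K₁−1)+z₂(K₂−1)] / [−(K₁−1)(K₂−1)] = 0.26345/0.32830 = 0.8025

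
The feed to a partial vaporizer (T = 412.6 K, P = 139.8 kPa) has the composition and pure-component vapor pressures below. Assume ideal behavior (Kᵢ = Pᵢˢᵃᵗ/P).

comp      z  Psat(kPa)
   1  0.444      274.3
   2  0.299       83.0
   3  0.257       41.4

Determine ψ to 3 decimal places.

ψ = 0.230

Raoult's law: Kᵢ = Pᵢˢᵃᵗ/P = Pᵢˢᵃᵗ/139.8.
  K_1 = 274.3/139.8 = 1.96209, K_2 = 83.0/139.8 = 0.59371, K_3 = 41.4/139.8 = 0.29614
Iterate (Newton) starting at ψ = 0.5:
  ψ = 0.500: g = -0.1432, g' = -0.568 → ψ = 0.248
  ψ = 0.248: g = -0.0094, g' = -0.516 → ψ = 0.230
Converged at ψ = 0.230.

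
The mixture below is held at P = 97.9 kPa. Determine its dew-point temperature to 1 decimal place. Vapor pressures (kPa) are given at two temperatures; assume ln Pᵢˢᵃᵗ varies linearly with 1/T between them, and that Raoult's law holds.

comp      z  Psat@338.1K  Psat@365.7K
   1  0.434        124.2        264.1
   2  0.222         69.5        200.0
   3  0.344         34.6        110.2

T = 350.4 K

Dew-point temperature: Σzᵢ·P/Pᵢˢᵃᵗ(T) = 1. Interpolate ln Pᵢˢᵃᵗ = aᵢ + bᵢ/T.
  T = 338.1 K: ΣzᵢP/Pᵢˢᵃᵗ = 1.6282
  T = 365.7 K: ΣzᵢP/Pᵢˢᵃᵗ = 0.5752
  T = 351.9 K: ΣzᵢP/Pᵢˢᵃᵗ = 0.9449
  T = 345.0 K: ΣzᵢP/Pᵢˢᵃᵗ = 1.2325
  T = 348.4 K: ΣzᵢP/Pᵢˢᵃᵗ = 1.0796
  T = 350.1 K: ΣzᵢP/Pᵢˢᵃᵗ = 1.0115
Interpolating between 350.1 K and 351.9 K gives T ≈ 350.4 K.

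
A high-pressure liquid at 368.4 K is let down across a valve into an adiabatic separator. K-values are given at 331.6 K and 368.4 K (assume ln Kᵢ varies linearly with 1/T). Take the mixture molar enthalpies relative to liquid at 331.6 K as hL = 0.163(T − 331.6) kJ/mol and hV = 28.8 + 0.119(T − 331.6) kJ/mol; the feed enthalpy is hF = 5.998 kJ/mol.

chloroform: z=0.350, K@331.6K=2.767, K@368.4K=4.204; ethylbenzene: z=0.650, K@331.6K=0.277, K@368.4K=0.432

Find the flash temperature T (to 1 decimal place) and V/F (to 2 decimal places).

T = 337.9 K, V/F = 0.17

Adiabatic flash: solve Rachford–Rice at each trial T, then check hF = ψ·hV(T) + (1−ψ)·hL(T).
  T = 331.6 K: K = (2.767, 0.277), RR gives ψ = 0.116, H_out = 3.348 kJ/mol
  T = 368.4 K: K = (4.204, 0.432), RR gives ψ = 0.413, H_out = 17.233 kJ/mol
  T = 350.0 K: K = (3.448, 0.350), RR gives ψ = 0.273, H_out = 10.640 kJ/mol
  T = 340.8 K: K = (3.098, 0.312), RR gives ψ = 0.199, H_out = 7.155 kJ/mol
  T = 336.2 K: K = (2.930, 0.294), RR gives ψ = 0.159, H_out = 5.304 kJ/mol
  T = 338.5 K: K = (3.014, 0.303), RR gives ψ = 0.180, H_out = 6.241 kJ/mol
Linear interpolation between T = 336.2 (H_out = 5.304) and T = 338.5 (H_out = 6.241) on hF = 5.998 gives T ≈ 337.9 K, at which ψ = 0.17.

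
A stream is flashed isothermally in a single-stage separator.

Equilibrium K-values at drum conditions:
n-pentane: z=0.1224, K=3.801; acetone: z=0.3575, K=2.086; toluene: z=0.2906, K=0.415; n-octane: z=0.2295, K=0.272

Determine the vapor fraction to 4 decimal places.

Material balance + equilibrium reduce to Σ zᵢ(Kᵢ−1)/(1+ψ(Kᵢ−1)) = 0.
Feasibility: ΣzᵢKᵢ = 1.3940, Σzᵢ/Kᵢ = 1.7476 — both > 1, two phases present.
Iterate (Newton) starting at ψ = 0.5:
  ψ = 0.5000: g = -0.10854, g' = -0.8431 → ψ = 0.3713
  ψ = 0.3713: g = -0.00137, g' = -0.8356 → ψ = 0.3696
Converged at ψ = 0.3696.

ψ = 0.3696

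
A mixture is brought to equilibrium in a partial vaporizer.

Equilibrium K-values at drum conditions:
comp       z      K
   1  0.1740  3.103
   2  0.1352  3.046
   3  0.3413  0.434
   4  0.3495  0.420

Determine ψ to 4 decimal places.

ψ = 0.2071

Newton–Raphson from ψ = 0.37:
  ψ = 0.3700: g = -0.13922, g' = -0.7923 → ψ = 0.1943
  ψ = 0.1943: g = 0.01223, g' = -0.9650 → ψ = 0.2070
  ψ = 0.2070: g = 0.00013, g' = -0.9450 → ψ = 0.2071
Converged at ψ = 0.2071.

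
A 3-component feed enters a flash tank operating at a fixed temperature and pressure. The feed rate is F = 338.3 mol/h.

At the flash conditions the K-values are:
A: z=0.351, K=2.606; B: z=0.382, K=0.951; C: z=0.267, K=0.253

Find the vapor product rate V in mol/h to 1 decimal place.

Newton iteration, ψ⁰ = 0.5:
  ψ = 0.500: g = -0.0249, g' = -0.659 → ψ = 0.462
Converged at ψ = 0.462.
Then V = ψ·F = 0.4618·338.3 = 156.2 mol/h and L = F − V = 182.1 mol/h.

V = 156.2 mol/h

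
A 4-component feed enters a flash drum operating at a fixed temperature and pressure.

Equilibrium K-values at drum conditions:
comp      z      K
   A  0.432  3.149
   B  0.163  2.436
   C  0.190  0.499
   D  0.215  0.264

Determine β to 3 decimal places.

β = 0.714

Let β = V/F and solve Σ zᵢ(Kᵢ−1)/(1+β(Kᵢ−1)) = 0.
Feasibility: ΣzᵢKᵢ = 1.909, Σzᵢ/Kᵢ = 1.399 — both > 1, two phases present.
Newton–Raphson from β = 0.5:
  β = 0.500: g = 0.2064, g' = -0.954 → β = 0.716
  β = 0.716: g = -0.0022, g' = -1.028 → β = 0.714
Converged at β = 0.714.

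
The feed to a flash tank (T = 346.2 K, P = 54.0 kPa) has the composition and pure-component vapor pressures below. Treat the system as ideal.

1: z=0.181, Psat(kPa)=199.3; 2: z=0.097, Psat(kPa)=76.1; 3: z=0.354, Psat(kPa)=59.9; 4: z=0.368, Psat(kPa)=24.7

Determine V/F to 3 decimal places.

Raoult's law: Kᵢ = Pᵢˢᵃᵗ/P = Pᵢˢᵃᵗ/54.0.
  K_1 = 199.3/54.0 = 3.69074, K_2 = 76.1/54.0 = 1.40926, K_3 = 59.9/54.0 = 1.10926, K_4 = 24.7/54.0 = 0.45741
Material balance + equilibrium reduce to Σ zᵢ(Kᵢ−1)/(1+V/F(Kᵢ−1)) = 0.
Feasibility: ΣzᵢKᵢ = 1.366, Σzᵢ/Kᵢ = 1.242 — both > 1, two phases present.
Iterate (Newton) starting at V/F = 0.5:
  V/F = 0.500: g = 0.0033, g' = -0.457 → V/F = 0.507
Converged at V/F = 0.507.

V/F = 0.507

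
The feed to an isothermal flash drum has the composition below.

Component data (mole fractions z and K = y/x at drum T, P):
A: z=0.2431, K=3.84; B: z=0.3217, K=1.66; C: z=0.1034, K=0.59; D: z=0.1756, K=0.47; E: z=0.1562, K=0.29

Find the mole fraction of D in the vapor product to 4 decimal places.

y_D = 0.1239

Newton iteration, ψ⁰ = 0.36:
  ψ = 0.3600: g = 0.19921, g' = -0.8122 → ψ = 0.6053
  ψ = 0.6053: g = 0.01775, g' = -0.7166 → ψ = 0.6300
  ψ = 0.6300: g = -0.00007, g' = -0.7225 → ψ = 0.6299
Converged at ψ = 0.6299.
Compositions from xᵢ = zᵢ/(1+ψ(Kᵢ−1)), yᵢ = Kᵢxᵢ:
  A: x = 0.0872, y = 0.3347
  B: x = 0.2272, y = 0.3772
  C: x = 0.1394, y = 0.0822
  D: x = 0.2636, y = 0.1239
  E: x = 0.2826, y = 0.0820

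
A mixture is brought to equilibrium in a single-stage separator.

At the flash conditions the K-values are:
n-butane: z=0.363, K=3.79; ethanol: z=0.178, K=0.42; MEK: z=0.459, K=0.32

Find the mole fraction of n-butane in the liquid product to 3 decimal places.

x_n-butane = 0.190

Rachford–Rice: g(β) = Σ zᵢ(Kᵢ−1)/(1+β(Kᵢ−1)) = 0.
g(0) = ΣzᵢKᵢ − 1 = 0.597 and g(1) = 1 − Σzᵢ/Kᵢ = -0.954, so a root lies in (0, 1).
Newton iteration, β⁰ = 0.5:
  β = 0.500: g = -0.1954, g' = -1.099 → β = 0.322
  β = 0.322: g = 0.0068, g' = -1.222 → β = 0.328
Converged at β = 0.328.
Compositions from xᵢ = zᵢ/(1+β(Kᵢ−1)), yᵢ = Kᵢxᵢ:
  n-butane: x = 0.190, y = 0.719
  ethanol: x = 0.220, y = 0.092
  MEK: x = 0.591, y = 0.189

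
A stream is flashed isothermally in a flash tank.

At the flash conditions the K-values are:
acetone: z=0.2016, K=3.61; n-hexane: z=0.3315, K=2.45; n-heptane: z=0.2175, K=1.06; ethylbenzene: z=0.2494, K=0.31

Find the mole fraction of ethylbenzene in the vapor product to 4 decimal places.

y_ethylbenzene = 0.1791

Rachford–Rice: g(ψ) = Σ zᵢ(Kᵢ−1)/(1+ψ(Kᵢ−1)) = 0.
Check two-phase: ΣzᵢKᵢ = 1.8478 > 1 and Σzᵢ/Kᵢ = 1.2009 > 1, so g(0) = 0.8478 > 0 and g(1) = -0.2009 < 0.
Newton–Raphson from ψ = 0.35:
  ψ = 0.3500: g = 0.37974, g' = -0.8889 → ψ = 0.7772
  ψ = 0.7772: g = 0.04111, g' = -0.8567 → ψ = 0.8252
  ψ = 0.8252: g = -0.00152, g' = -0.9236 → ψ = 0.8236
Converged at ψ = 0.8235.
Compositions from xᵢ = zᵢ/(1+ψ(Kᵢ−1)), yᵢ = Kᵢxᵢ:
  acetone: x = 0.0640, y = 0.2311
  n-hexane: x = 0.1511, y = 0.3702
  n-heptane: x = 0.2073, y = 0.2197
  ethylbenzene: x = 0.5776, y = 0.1791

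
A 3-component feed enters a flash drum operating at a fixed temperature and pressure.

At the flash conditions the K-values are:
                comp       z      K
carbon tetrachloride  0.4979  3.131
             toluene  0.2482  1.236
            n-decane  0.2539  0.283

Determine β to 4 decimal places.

Let β = V/F and solve Σ zᵢ(Kᵢ−1)/(1+β(Kᵢ−1)) = 0.
Feasibility: ΣzᵢKᵢ = 1.9376, Σzᵢ/Kᵢ = 1.2570 — both > 1, two phases present.
Newton–Raphson from β = 0.5:
  β = 0.5000: g = 0.28230, g' = -0.8582 → β = 0.8289
  β = 0.8289: g = -0.01625, g' = -1.0983 → β = 0.8141
  β = 0.8141: g = -0.00025, g' = -1.0653 → β = 0.8139
Converged at β = 0.8139.

β = 0.8139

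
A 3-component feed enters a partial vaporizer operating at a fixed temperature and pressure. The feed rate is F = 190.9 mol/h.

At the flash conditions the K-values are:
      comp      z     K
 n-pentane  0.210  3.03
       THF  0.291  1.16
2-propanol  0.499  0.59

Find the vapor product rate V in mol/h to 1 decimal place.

Newton iteration, β⁰ = 0.33:
  β = 0.330: g = 0.0629, g' = -0.429 → β = 0.477
  β = 0.477: g = 0.0057, g' = -0.360 → β = 0.492
Converged at β = 0.492.
Then V = β·F = 0.4924·190.9 = 94.0 mol/h and L = F − V = 96.9 mol/h.

V = 94.0 mol/h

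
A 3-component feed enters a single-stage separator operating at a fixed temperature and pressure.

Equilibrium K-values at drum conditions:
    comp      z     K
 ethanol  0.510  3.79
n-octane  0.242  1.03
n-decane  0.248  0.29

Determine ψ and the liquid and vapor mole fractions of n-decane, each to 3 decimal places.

ψ = 0.837, x_n-decane = 0.611, y_n-decane = 0.177

Rachford–Rice: g(ψ) = Σ zᵢ(Kᵢ−1)/(1+ψ(Kᵢ−1)) = 0.
Feasibility: ΣzᵢKᵢ = 2.254, Σzᵢ/Kᵢ = 1.225 — both > 1, two phases present.
Iterate (Newton) starting at ψ = 0.6:
  ψ = 0.600: g = 0.2325, g' = -0.935 → ψ = 0.849
  ψ = 0.849: g = -0.0135, g' = -1.142 → ψ = 0.837
Converged at ψ = 0.837.
Compositions from xᵢ = zᵢ/(1+ψ(Kᵢ−1)), yᵢ = Kᵢxᵢ:
  ethanol: x = 0.153, y = 0.580
  n-octane: x = 0.236, y = 0.243
  n-decane: x = 0.611, y = 0.177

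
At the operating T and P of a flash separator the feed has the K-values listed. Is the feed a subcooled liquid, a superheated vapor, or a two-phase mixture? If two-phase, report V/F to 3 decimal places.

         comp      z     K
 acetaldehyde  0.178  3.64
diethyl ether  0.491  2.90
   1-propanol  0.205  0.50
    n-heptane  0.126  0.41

ΣzᵢKᵢ = 2.226; Σzᵢ/Kᵢ = 0.936.
Since Σzᵢ/Kᵢ < 1 the mixture is above its dew point — single vapor phase.

superheated vapor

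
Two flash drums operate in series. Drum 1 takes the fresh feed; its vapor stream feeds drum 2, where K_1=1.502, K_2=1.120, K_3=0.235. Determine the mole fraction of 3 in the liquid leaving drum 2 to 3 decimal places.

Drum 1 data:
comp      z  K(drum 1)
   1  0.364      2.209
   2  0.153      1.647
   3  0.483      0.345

x_3 (drum 2) = 0.337

Drum 1:
Newton–Raphson from ψ₁ = 0.5:
  ψ₁ = 0.500: g = -0.1214, g' = -0.701 → ψ₁ = 0.327
  ψ₁ = 0.327: g = -0.0055, g' = -0.652 → ψ₁ = 0.319
Converged at ψ₁ = 0.319.
Drum-1 compositions:
  1: x = 0.263, y = 0.580
  2: x = 0.127, y = 0.209
  3: x = 0.610, y = 0.211
Drum-2 feed = drum-1 vapor: z₂ = (0.5805, 0.2089, 0.2106).
Drum 2:
Rachford–Rice: g(ψ₂) = Σ zᵢ(Kᵢ−1)/(1+ψ₂(Kᵢ−1)) = 0.
g(0) = ΣzᵢKᵢ − 1 = 0.155 and g(1) = 1 − Σzᵢ/Kᵢ = -0.469, so a root lies in (0, 1).
Iterate (Newton) starting at ψ₂ = 0.5:
  ψ₂ = 0.500: g = -0.0043, g' = -0.419 → ψ₂ = 0.490
Converged at ψ₂ = 0.490.
  1: x = 0.466, y = 0.700
  2: x = 0.197, y = 0.221
  3: x = 0.337, y = 0.079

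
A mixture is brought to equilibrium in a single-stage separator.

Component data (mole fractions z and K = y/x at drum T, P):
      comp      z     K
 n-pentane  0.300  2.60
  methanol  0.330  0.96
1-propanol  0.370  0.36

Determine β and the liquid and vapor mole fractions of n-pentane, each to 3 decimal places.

β = 0.331, x_n-pentane = 0.196, y_n-pentane = 0.510

Material balance + equilibrium reduce to Σ zᵢ(Kᵢ−1)/(1+β(Kᵢ−1)) = 0.
Check two-phase: ΣzᵢKᵢ = 1.230 > 1 and Σzᵢ/Kᵢ = 1.487 > 1, so g(0) = 0.230 > 0 and g(1) = -0.487 < 0.
Newton iteration, β⁰ = 0.32:
  β = 0.320: g = 0.0063, g' = -0.576 → β = 0.331
Converged at β = 0.331.
Compositions from xᵢ = zᵢ/(1+β(Kᵢ−1)), yᵢ = Kᵢxᵢ:
  n-pentane: x = 0.196, y = 0.510
  methanol: x = 0.334, y = 0.321
  1-propanol: x = 0.469, y = 0.169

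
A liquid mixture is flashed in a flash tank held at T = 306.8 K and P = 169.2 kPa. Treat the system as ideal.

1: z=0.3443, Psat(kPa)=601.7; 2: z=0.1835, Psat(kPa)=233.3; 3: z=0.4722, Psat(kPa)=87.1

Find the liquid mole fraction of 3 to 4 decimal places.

x_3 = 0.7379

Raoult's law: Kᵢ = Pᵢˢᵃᵗ/P = Pᵢˢᵃᵗ/169.2.
  K_1 = 601.7/169.2 = 3.556147, K_2 = 233.3/169.2 = 1.378842, K_3 = 87.1/169.2 = 0.514775
Material balance + equilibrium reduce to Σ zᵢ(Kᵢ−1)/(1+ψ(Kᵢ−1)) = 0.
Feasibility: ΣzᵢKᵢ = 1.7205, Σzᵢ/Kᵢ = 1.1472 — both > 1, two phases present.
Iterate (Newton) starting at ψ = 0.5:
  ψ = 0.5000: g = 0.14226, g' = -0.6459 → ψ = 0.7202
  ψ = 0.7202: g = 0.01217, g' = -0.5577 → ψ = 0.7421
Converged at ψ = 0.7421.
Compositions from xᵢ = zᵢ/(1+ψ(Kᵢ−1)), yᵢ = Kᵢxᵢ:
  1: x = 0.1188, y = 0.4226
  2: x = 0.1432, y = 0.1975
  3: x = 0.7379, y = 0.3799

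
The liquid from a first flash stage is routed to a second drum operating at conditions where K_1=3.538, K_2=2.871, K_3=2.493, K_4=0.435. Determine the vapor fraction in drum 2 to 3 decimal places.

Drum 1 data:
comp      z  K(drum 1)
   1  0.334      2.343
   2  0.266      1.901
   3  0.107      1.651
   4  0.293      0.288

V/F (drum 2) = 0.428

Drum 1:
Material balance + equilibrium reduce to Σ zᵢ(Kᵢ−1)/(1+ψ₁(Kᵢ−1)) = 0.
Feasibility: ΣzᵢKᵢ = 1.549, Σzᵢ/Kᵢ = 1.365 — both > 1, two phases present.
Iterate (Newton) starting at ψ₁ = 0.62:
  ψ₁ = 0.620: g = 0.0747, g' = -0.767 → ψ₁ = 0.717
  ψ₁ = 0.717: g = -0.0048, g' = -0.877 → ψ₁ = 0.712
Converged at ψ₁ = 0.712.
Drum-1 compositions:
  1: x = 0.171, y = 0.400
  2: x = 0.162, y = 0.308
  3: x = 0.073, y = 0.121
  4: x = 0.594, y = 0.171
Drum-2 feed = drum-1 liquid: z₂ = (0.1708, 0.1621, 0.0731, 0.5940).
Drum 2:
Rachford–Rice: g(ψ₂) = Σ zᵢ(Kᵢ−1)/(1+ψ₂(Kᵢ−1)) = 0.
Check two-phase: ΣzᵢKᵢ = 1.510 > 1 and Σzᵢ/Kᵢ = 1.500 > 1, so g(0) = 0.510 > 0 and g(1) = -0.500 < 0.
Iterate (Newton) starting at ψ₂ = 0.67:
  ψ₂ = 0.670: g = -0.1905, g' = -0.794 → ψ₂ = 0.430
  ψ₂ = 0.430: g = -0.0018, g' = -0.817 → ψ₂ = 0.428
Converged at ψ₂ = 0.428.
  1: x = 0.082, y = 0.290
  2: x = 0.090, y = 0.258
  3: x = 0.045, y = 0.111
  4: x = 0.784, y = 0.341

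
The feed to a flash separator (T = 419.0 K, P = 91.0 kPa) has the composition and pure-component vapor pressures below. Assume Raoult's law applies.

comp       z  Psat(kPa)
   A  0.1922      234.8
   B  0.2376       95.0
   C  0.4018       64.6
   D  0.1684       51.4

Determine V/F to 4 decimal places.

V/F = 0.3146

Raoult's law: Kᵢ = Pᵢˢᵃᵗ/P = Pᵢˢᵃᵗ/91.0.
  K_A = 234.8/91.0 = 2.580220, K_B = 95.0/91.0 = 1.043956, K_C = 64.6/91.0 = 0.709890, K_D = 51.4/91.0 = 0.564835
Material balance + equilibrium reduce to Σ zᵢ(Kᵢ−1)/(1+V/F(Kᵢ−1)) = 0.
Feasibility: ΣzᵢKᵢ = 1.1243, Σzᵢ/Kᵢ = 1.1662 — both > 1, two phases present.
Newton–Raphson from V/F = 0.5:
  V/F = 0.5000: g = -0.05012, g' = -0.2486 → V/F = 0.2984
  V/F = 0.2984: g = 0.00488, g' = -0.3047 → V/F = 0.3144
  V/F = 0.3144: g = 0.00005, g' = -0.2984 → V/F = 0.3146
Converged at V/F = 0.3146.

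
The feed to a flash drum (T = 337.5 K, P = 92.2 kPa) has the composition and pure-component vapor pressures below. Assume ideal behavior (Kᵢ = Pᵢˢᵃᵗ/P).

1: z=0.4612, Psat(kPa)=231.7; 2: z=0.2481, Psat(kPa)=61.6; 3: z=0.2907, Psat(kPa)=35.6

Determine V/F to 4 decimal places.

V/F = 0.5677

Raoult's law: Kᵢ = Pᵢˢᵃᵗ/P = Pᵢˢᵃᵗ/92.2.
  K_1 = 231.7/92.2 = 2.513015, K_2 = 61.6/92.2 = 0.668113, K_3 = 35.6/92.2 = 0.386117
Iterate (Newton) starting at V/F = 0.5:
  V/F = 0.5000: g = 0.04105, g' = -0.6096 → V/F = 0.5673
  V/F = 0.5673: g = 0.00022, g' = -0.6051 → V/F = 0.5677
Converged at V/F = 0.5677.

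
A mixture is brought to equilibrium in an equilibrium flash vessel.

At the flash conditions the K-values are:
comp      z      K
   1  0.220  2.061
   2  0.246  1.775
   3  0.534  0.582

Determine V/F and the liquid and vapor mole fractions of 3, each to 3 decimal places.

V/F = 0.523, x_3 = 0.684, y_3 = 0.398

Newton iteration, V/F⁰ = 0.57:
  V/F = 0.570: g = -0.0153, g' = -0.328 → V/F = 0.523
Converged at V/F = 0.523.
Compositions from xᵢ = zᵢ/(1+V/F(Kᵢ−1)), yᵢ = Kᵢxᵢ:
  1: x = 0.141, y = 0.292
  2: x = 0.175, y = 0.311
  3: x = 0.684, y = 0.398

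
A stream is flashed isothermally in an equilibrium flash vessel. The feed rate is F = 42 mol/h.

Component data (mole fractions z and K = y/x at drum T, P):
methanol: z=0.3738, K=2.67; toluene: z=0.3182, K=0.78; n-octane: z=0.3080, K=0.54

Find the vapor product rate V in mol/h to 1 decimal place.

V = 29.0 mol/h

Rachford–Rice: g(ψ) = Σ zᵢ(Kᵢ−1)/(1+ψ(Kᵢ−1)) = 0.
g(0) = ΣzᵢKᵢ − 1 = 0.4126 and g(1) = 1 − Σzᵢ/Kᵢ = -0.1183, so a root lies in (0, 1).
Newton iteration, ψ⁰ = 0.5:
  ψ = 0.5000: g = 0.07753, g' = -0.4390 → ψ = 0.6766
  ψ = 0.6766: g = 0.00513, g' = -0.3884 → ψ = 0.6898
  ψ = 0.6898: g = 0.00001, g' = -0.3863 → ψ = 0.6899
Converged at ψ = 0.6899.
Then V = ψ·F = 0.6899·42 = 29.0 mol/h and L = F − V = 13.0 mol/h.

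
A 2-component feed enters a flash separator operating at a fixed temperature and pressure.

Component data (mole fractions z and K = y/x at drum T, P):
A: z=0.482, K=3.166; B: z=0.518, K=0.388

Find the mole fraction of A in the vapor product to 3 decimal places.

y_A = 0.697

Iterate (Newton) starting at β = 0.54:
  β = 0.540: g = 0.0077, g' = -0.913 → β = 0.548
Converged at β = 0.548.
Compositions from xᵢ = zᵢ/(1+β(Kᵢ−1)), yᵢ = Kᵢxᵢ:
  A: x = 0.220, y = 0.697
  B: x = 0.780, y = 0.303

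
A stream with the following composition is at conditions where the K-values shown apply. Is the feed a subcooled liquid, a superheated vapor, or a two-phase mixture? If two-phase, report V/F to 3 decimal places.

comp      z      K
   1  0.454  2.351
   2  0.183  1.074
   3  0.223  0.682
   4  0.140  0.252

two-phase, V/F = 0.728

ΣzᵢKᵢ = 1.451; Σzᵢ/Kᵢ = 1.246.
Both exceed 1, so a two-phase solution exists.
Rachford–Rice: g(ψ) = Σ zᵢ(Kᵢ−1)/(1+ψ(Kᵢ−1)) = 0.
Newton–Raphson from ψ = 0.69:
  ψ = 0.690: g = 0.0231, g' = -0.594 → ψ = 0.729
  ψ = 0.729: g = -0.0006, g' = -0.628 → ψ = 0.728
Converged at ψ = 0.728.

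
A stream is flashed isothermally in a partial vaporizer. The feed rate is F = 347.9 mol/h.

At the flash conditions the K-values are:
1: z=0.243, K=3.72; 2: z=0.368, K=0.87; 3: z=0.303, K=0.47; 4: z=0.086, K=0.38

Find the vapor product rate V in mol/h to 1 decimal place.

V = 134.3 mol/h

Let β = V/F and solve Σ zᵢ(Kᵢ−1)/(1+β(Kᵢ−1)) = 0.
g(0) = ΣzᵢKᵢ − 1 = 0.399 and g(1) = 1 − Σzᵢ/Kᵢ = -0.359, so a root lies in (0, 1).
Newton–Raphson from β = 0.5:
  β = 0.500: g = -0.0669, g' = -0.557 → β = 0.380
  β = 0.380: g = 0.0039, g' = -0.632 → β = 0.386
Converged at β = 0.386.
Then V = β·F = 0.3861·347.9 = 134.3 mol/h and L = F − V = 213.6 mol/h.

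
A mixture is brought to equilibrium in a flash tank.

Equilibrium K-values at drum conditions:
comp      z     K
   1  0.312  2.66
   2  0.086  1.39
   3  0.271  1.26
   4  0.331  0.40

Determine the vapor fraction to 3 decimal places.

ψ = 0.669

Rachford–Rice: g(ψ) = Σ zᵢ(Kᵢ−1)/(1+ψ(Kᵢ−1)) = 0.
g(0) = ΣzᵢKᵢ − 1 = 0.423 and g(1) = 1 − Σzᵢ/Kᵢ = -0.222, so a root lies in (0, 1).
Newton–Raphson from ψ = 0.5:
  ψ = 0.500: g = 0.0897, g' = -0.523 → ψ = 0.671
  ψ = 0.671: g = -0.0011, g' = -0.548 → ψ = 0.669
Converged at ψ = 0.669.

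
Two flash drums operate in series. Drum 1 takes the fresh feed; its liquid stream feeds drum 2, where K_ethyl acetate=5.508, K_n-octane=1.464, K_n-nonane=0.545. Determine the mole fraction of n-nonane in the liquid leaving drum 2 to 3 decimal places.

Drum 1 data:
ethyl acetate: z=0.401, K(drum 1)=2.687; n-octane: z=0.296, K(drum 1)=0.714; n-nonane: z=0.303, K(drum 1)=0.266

Drum 1:
Let ψ₁ = V/F and solve Σ zᵢ(Kᵢ−1)/(1+ψ₁(Kᵢ−1)) = 0.
Feasibility: ΣzᵢKᵢ = 1.369, Σzᵢ/Kᵢ = 1.703 — both > 1, two phases present.
Newton iteration, ψ₁⁰ = 0.5:
  ψ₁ = 0.500: g = -0.0832, g' = -0.776 → ψ₁ = 0.393
  ψ₁ = 0.393: g = -0.0010, g' = -0.766 → ψ₁ = 0.391
Converged at ψ₁ = 0.391.
Drum-1 compositions:
  ethyl acetate: x = 0.242, y = 0.649
  n-octane: x = 0.333, y = 0.238
  n-nonane: x = 0.425, y = 0.113
Drum-2 feed = drum-1 liquid: z₂ = (0.2415, 0.3333, 0.4252).
Drum 2:
Let ψ₂ = V/F and solve Σ zᵢ(Kᵢ−1)/(1+ψ₂(Kᵢ−1)) = 0.
g(0) = ΣzᵢKᵢ − 1 = 1.050 and g(1) = 1 − Σzᵢ/Kᵢ = -0.052, so a root lies in (0, 1).
Iterate (Newton) starting at ψ₂ = 0.5:
  ψ₂ = 0.500: g = 0.2097, g' = -0.658 → ψ₂ = 0.819
  ψ₂ = 0.819: g = 0.0360, g' = -0.484 → ψ₂ = 0.893
Converged at ψ₂ = 0.893.
  ethyl acetate: x = 0.048, y = 0.265
  n-octane: x = 0.236, y = 0.345
  n-nonane: x = 0.716, y = 0.390

x_n-nonane (drum 2) = 0.716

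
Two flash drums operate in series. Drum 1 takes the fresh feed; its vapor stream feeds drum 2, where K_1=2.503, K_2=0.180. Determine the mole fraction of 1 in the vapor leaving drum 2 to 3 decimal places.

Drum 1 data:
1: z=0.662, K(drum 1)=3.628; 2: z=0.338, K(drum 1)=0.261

y_1 (drum 2) = 0.884

Drum 1:
Newton iteration, ψ₁⁰ = 0.5:
  ψ₁ = 0.500: g = 0.3557, g' = -1.318 → ψ₁ = 0.770
  ψ₁ = 0.770: g = -0.0039, g' = -1.493 → ψ₁ = 0.767
Converged at ψ₁ = 0.767.
Drum-1 compositions:
  1: x = 0.219, y = 0.796
  2: x = 0.781, y = 0.204
Drum-2 feed = drum-1 vapor: z₂ = (0.7963, 0.2037).
Drum 2:
Rachford–Rice: g(ψ₂) = Σ zᵢ(Kᵢ−1)/(1+ψ₂(Kᵢ−1)) = 0.
g(0) = ΣzᵢKᵢ − 1 = 1.030 and g(1) = 1 − Σzᵢ/Kᵢ = -0.450, so a root lies in (0, 1).
Iterate (Newton) starting at ψ₂ = 0.36:
  ψ₂ = 0.360: g = 0.5396, g' = -1.033 → ψ₂ = 0.882
  ψ₂ = 0.882: g = -0.0895, g' = -2.124 → ψ₂ = 0.840
  ψ₂ = 0.840: g = -0.0080, g' = -1.767 → ψ₂ = 0.836
Converged at ψ₂ = 0.836.
  1: x = 0.353, y = 0.884
  2: x = 0.647, y = 0.116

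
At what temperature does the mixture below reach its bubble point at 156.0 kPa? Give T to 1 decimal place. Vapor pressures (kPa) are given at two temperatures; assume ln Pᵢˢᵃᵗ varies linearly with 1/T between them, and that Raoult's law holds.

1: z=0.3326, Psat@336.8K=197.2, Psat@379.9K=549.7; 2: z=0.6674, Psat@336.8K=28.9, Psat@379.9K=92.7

T = 360.3 K

Bubble-point temperature: ΣzᵢPᵢˢᵃᵗ(T) = P. Interpolate ln Pᵢˢᵃᵗ = aᵢ + bᵢ/T.
  T = 336.8 K: ΣzᵢPᵢˢᵃᵗ = 84.88 kPa
  T = 379.9 K: ΣzᵢPᵢˢᵃᵗ = 244.70 kPa
  T = 358.4 K: ΣzᵢPᵢˢᵃᵗ = 148.89 kPa
  T = 369.1 K: ΣzᵢPᵢˢᵃᵗ = 192.02 kPa
  T = 363.8 K: ΣzᵢPᵢˢᵃᵗ = 169.60 kPa
  T = 361.1 K: ΣzᵢPᵢˢᵃᵗ = 158.99 kPa
Interpolating between 358.4 K and 361.1 K gives T ≈ 360.3 K.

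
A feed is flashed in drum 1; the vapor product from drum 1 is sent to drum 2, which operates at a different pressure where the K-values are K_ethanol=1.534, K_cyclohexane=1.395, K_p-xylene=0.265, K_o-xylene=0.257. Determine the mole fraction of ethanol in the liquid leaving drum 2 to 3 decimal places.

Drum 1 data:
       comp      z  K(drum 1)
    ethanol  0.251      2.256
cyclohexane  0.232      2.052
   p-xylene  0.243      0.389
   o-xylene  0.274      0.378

x_ethanol (drum 2) = 0.317

Drum 1:
Rachford–Rice: g(ψ₁) = Σ zᵢ(Kᵢ−1)/(1+ψ₁(Kᵢ−1)) = 0.
g(0) = ΣzᵢKᵢ − 1 = 0.240 and g(1) = 1 − Σzᵢ/Kᵢ = -0.574, so a root lies in (0, 1).
Newton–Raphson from ψ₁ = 0.5:
  ψ₁ = 0.500: g = -0.1076, g' = -0.671 → ψ₁ = 0.340
  ψ₁ = 0.340: g = -0.0027, g' = -0.649 → ψ₁ = 0.336
Converged at ψ₁ = 0.336.
Drum-1 compositions:
  ethanol: x = 0.177, y = 0.398
  cyclohexane: x = 0.171, y = 0.352
  p-xylene: x = 0.306, y = 0.119
  o-xylene: x = 0.346, y = 0.131
Drum-2 feed = drum-1 vapor: z₂ = (0.3983, 0.3518, 0.1189, 0.1309).
Drum 2:
Material balance + equilibrium reduce to Σ zᵢ(Kᵢ−1)/(1+ψ₂(Kᵢ−1)) = 0.
Check two-phase: ΣzᵢKᵢ = 1.167 > 1 and Σzᵢ/Kᵢ = 1.470 > 1, so g(0) = 0.167 > 0 and g(1) = -0.470 < 0.
Newton–Raphson from ψ₂ = 0.63:
  ψ₂ = 0.630: g = -0.0752, g' = -0.577 → ψ₂ = 0.500
  ψ₂ = 0.500: g = -0.0089, g' = -0.452 → ψ₂ = 0.480
Converged at ψ₂ = 0.480.
  ethanol: x = 0.317, y = 0.486
  cyclohexane: x = 0.296, y = 0.413
  p-xylene: x = 0.184, y = 0.049
  o-xylene: x = 0.203, y = 0.052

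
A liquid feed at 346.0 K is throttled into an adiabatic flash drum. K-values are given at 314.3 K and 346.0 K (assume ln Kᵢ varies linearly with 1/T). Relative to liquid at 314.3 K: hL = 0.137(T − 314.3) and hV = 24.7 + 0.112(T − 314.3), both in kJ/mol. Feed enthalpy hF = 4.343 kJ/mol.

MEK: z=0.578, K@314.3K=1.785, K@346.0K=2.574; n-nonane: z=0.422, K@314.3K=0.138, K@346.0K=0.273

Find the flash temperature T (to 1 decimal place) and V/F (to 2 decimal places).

T = 316.2 K, V/F = 0.17

Adiabatic flash: solve Rachford–Rice at each trial T, then check hF = ψ·hV(T) + (1−ψ)·hL(T).
  T = 314.3 K: K = (1.785, 0.138), RR gives ψ = 0.133, H_out = 3.284 kJ/mol
  T = 346.0 K: K = (2.574, 0.273), RR gives ψ = 0.527, H_out = 16.941 kJ/mol
  T = 330.1 K: K = (2.161, 0.197), RR gives ψ = 0.356, H_out = 10.828 kJ/mol
  T = 322.2 K: K = (1.969, 0.166), RR gives ψ = 0.257, H_out = 7.382 kJ/mol
  T = 318.2 K: K = (1.875, 0.151), RR gives ψ = 0.198, H_out = 5.416 kJ/mol
  T = 316.2 K: K = (1.828, 0.144), RR gives ψ = 0.166, H_out = 4.354 kJ/mol
Linear interpolation between T = 314.3 (H_out = 3.284) and T = 316.2 (H_out = 4.354) on hF = 4.343 gives T ≈ 316.2 K, at which ψ = 0.17.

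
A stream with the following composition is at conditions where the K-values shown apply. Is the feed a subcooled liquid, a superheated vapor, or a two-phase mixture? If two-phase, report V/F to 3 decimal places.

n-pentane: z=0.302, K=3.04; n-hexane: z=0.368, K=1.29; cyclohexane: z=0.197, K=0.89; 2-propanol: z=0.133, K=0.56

ΣzᵢKᵢ = 1.643; Σzᵢ/Kᵢ = 0.843.
Since Σzᵢ/Kᵢ < 1 the mixture is above its dew point — single vapor phase.

superheated vapor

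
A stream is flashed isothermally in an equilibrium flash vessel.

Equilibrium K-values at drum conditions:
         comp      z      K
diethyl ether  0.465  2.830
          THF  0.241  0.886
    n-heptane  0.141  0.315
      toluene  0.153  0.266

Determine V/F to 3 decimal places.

V/F = 0.614

Iterate (Newton) starting at V/F = 0.36:
  V/F = 0.360: g = 0.2035, g' = -0.838 → V/F = 0.603
  V/F = 0.603: g = 0.0092, g' = -0.813 → V/F = 0.614
Converged at V/F = 0.614.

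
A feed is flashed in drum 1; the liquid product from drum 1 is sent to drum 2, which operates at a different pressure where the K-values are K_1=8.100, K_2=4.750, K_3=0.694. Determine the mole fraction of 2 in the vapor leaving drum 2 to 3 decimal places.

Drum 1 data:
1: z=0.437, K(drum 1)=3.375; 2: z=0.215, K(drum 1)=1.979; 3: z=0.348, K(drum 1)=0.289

Drum 1:
Newton–Raphson from ψ₁ = 0.5:
  ψ₁ = 0.500: g = 0.2319, g' = -1.032 → ψ₁ = 0.725
  ψ₁ = 0.725: g = -0.0060, g' = -1.152 → ψ₁ = 0.720
Converged at ψ₁ = 0.720.
Drum-1 compositions:
  1: x = 0.161, y = 0.544
  2: x = 0.126, y = 0.250
  3: x = 0.713, y = 0.206
Drum-2 feed = drum-1 liquid: z₂ = (0.1613, 0.1261, 0.7125).
Drum 2:
Rachford–Rice: g(ψ₂) = Σ zᵢ(Kᵢ−1)/(1+ψ₂(Kᵢ−1)) = 0.
Check two-phase: ΣzᵢKᵢ = 2.400 > 1 and Σzᵢ/Kᵢ = 1.073 > 1, so g(0) = 1.400 > 0 and g(1) = -0.073 < 0.
Iterate (Newton) starting at ψ₂ = 0.5:
  ψ₂ = 0.500: g = 0.1588, g' = -0.700 → ψ₂ = 0.727
  ψ₂ = 0.727: g = 0.0325, g' = -0.452 → ψ₂ = 0.799
  ψ₂ = 0.799: g = 0.0016, g' = -0.411 → ψ₂ = 0.802
Converged at ψ₂ = 0.802.
  1: x = 0.024, y = 0.195
  2: x = 0.031, y = 0.149
  3: x = 0.944, y = 0.655

y_2 (drum 2) = 0.149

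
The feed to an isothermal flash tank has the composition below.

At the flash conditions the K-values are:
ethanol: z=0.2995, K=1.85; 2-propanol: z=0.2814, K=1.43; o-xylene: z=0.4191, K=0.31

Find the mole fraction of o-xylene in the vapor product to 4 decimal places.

Material balance + equilibrium reduce to Σ zᵢ(Kᵢ−1)/(1+ψ(Kᵢ−1)) = 0.
Check two-phase: ΣzᵢKᵢ = 1.0864 > 1 and Σzᵢ/Kᵢ = 1.7106 > 1, so g(0) = 0.0864 > 0 and g(1) = -0.7106 < 0.
Newton iteration, ψ⁰ = 0.42:
  ψ = 0.4200: g = -0.11709, g' = -0.5504 → ψ = 0.2073
  ψ = 0.2073: g = -0.00990, g' = -0.4720 → ψ = 0.1863
  ψ = 0.1863: g = -0.00004, g' = -0.4686 → ψ = 0.1862
Converged at ψ = 0.1862.
Compositions from xᵢ = zᵢ/(1+ψ(Kᵢ−1)), yᵢ = Kᵢxᵢ:
  ethanol: x = 0.2586, y = 0.4784
  2-propanol: x = 0.2605, y = 0.3726
  o-xylene: x = 0.4809, y = 0.1491

y_o-xylene = 0.1491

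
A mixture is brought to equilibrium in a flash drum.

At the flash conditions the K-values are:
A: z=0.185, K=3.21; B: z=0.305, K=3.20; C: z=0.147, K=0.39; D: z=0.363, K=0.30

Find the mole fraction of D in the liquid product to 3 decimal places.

x_D = 0.555

Let ψ = V/F and solve Σ zᵢ(Kᵢ−1)/(1+ψ(Kᵢ−1)) = 0.
Check two-phase: ΣzᵢKᵢ = 1.736 > 1 and Σzᵢ/Kᵢ = 1.740 > 1, so g(0) = 0.736 > 0 and g(1) = -0.740 < 0.
Newton–Raphson from ψ = 0.47:
  ψ = 0.470: g = 0.0260, g' = -1.077 → ψ = 0.494
Converged at ψ = 0.494.
Compositions from xᵢ = zᵢ/(1+ψ(Kᵢ−1)), yᵢ = Kᵢxᵢ:
  A: x = 0.088, y = 0.284
  B: x = 0.146, y = 0.468
  C: x = 0.210, y = 0.082
  D: x = 0.555, y = 0.167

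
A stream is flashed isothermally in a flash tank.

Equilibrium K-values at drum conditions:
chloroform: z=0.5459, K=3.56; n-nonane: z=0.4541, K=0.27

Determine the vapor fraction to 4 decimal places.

ψ = 0.5704

Let ψ = V/F and solve Σ zᵢ(Kᵢ−1)/(1+ψ(Kᵢ−1)) = 0.
Check two-phase: ΣzᵢKᵢ = 2.0660 > 1 and Σzᵢ/Kᵢ = 1.8352 > 1, so g(0) = 1.0660 > 0 and g(1) = -0.8352 < 0.
Binary case is linear: z₁(K₁−1)(1+ψ(K₂−1)) + z₂(K₂−1)(1+ψ(K₁−1)) = 0
⇒ ψ = [z₁(K₁−1)+z₂(K₂−1)] / [−(K₁−1)(K₂−1)] = 1.06601/1.86880 = 0.5704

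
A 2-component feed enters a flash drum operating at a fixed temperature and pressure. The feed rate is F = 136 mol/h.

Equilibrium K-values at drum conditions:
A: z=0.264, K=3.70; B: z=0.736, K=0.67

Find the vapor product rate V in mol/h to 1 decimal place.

Rachford–Rice: g(ψ) = Σ zᵢ(Kᵢ−1)/(1+ψ(Kᵢ−1)) = 0.
Check two-phase: ΣzᵢKᵢ = 1.470 > 1 and Σzᵢ/Kᵢ = 1.170 > 1, so g(0) = 0.470 > 0 and g(1) = -0.170 < 0.
Newton–Raphson from ψ = 0.5:
  ψ = 0.500: g = 0.0124, g' = -0.463 → ψ = 0.527
Converged at ψ = 0.527.
Then V = ψ·F = 0.5274·136 = 71.7 mol/h and L = F − V = 64.3 mol/h.

V = 71.7 mol/h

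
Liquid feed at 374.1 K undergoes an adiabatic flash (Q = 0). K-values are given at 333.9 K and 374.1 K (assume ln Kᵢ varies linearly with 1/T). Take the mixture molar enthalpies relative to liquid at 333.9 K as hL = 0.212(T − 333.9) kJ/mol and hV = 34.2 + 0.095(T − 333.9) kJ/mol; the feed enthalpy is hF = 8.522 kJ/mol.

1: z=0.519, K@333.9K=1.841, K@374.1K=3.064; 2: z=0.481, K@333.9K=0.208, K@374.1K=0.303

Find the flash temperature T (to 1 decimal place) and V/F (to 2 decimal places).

Adiabatic flash: solve Rachford–Rice at each trial T, then check hF = ψ·hV(T) + (1−ψ)·hL(T).
  T = 333.9 K: K = (1.841, 0.208), RR gives ψ = 0.083, H_out = 2.851 kJ/mol
  T = 374.1 K: K = (3.064, 0.303), RR gives ψ = 0.512, H_out = 23.612 kJ/mol
  T = 354.0 K: K = (2.410, 0.254), RR gives ψ = 0.354, H_out = 15.543 kJ/mol
  T = 343.9 K: K = (2.113, 0.230), RR gives ψ = 0.242, H_out = 10.118 kJ/mol
  T = 338.9 K: K = (1.974, 0.219), RR gives ψ = 0.171, H_out = 6.805 kJ/mol
  T = 341.4 K: K = (2.043, 0.225), RR gives ψ = 0.208, H_out = 8.528 kJ/mol
  T = 340.1 K: K = (2.007, 0.222), RR gives ψ = 0.189, H_out = 7.650 kJ/mol
Linear interpolation between T = 340.1 (H_out = 7.650) and T = 341.4 (H_out = 8.528) on hF = 8.522 gives T ≈ 341.4 K, at which ψ = 0.21.

T = 341.4 K, V/F = 0.21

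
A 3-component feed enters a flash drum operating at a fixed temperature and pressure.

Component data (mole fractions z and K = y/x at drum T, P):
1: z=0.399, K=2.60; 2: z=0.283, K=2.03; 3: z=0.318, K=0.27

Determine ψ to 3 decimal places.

Material balance + equilibrium reduce to Σ zᵢ(Kᵢ−1)/(1+ψ(Kᵢ−1)) = 0.
Feasibility: ΣzᵢKᵢ = 1.698, Σzᵢ/Kᵢ = 1.471 — both > 1, two phases present.
Newton iteration, ψ⁰ = 0.49:
  ψ = 0.490: g = 0.1901, g' = -0.864 → ψ = 0.710
  ψ = 0.710: g = -0.0147, g' = -1.054 → ψ = 0.696
Converged at ψ = 0.696.

ψ = 0.696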